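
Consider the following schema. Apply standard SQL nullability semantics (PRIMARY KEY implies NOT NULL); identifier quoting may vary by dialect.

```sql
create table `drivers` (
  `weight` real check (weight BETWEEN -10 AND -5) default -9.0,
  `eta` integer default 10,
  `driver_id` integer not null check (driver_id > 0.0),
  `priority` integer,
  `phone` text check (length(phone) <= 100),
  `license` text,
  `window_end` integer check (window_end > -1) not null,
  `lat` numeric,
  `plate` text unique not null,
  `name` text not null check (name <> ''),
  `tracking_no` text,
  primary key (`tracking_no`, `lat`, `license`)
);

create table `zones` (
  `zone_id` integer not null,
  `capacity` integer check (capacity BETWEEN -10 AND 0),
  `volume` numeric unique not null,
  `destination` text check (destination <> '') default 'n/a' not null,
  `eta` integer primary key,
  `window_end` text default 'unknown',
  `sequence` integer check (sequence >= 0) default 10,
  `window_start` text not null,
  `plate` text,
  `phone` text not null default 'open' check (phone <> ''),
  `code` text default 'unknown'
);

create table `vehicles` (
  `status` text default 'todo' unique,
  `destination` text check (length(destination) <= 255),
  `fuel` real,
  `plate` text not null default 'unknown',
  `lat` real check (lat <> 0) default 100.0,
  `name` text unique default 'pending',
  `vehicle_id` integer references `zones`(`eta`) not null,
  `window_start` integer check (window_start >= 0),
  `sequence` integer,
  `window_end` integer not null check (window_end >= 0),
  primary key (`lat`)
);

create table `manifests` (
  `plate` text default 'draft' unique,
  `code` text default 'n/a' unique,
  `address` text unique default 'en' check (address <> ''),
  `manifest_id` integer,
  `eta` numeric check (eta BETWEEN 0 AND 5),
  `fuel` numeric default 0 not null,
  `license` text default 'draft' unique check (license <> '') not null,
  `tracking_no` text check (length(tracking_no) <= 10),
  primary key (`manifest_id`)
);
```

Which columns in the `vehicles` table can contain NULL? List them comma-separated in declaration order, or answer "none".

status, destination, fuel, name, window_start, sequence

- status: UNIQUE does not imply NOT NULL → nullable.
- destination: CHECK does not forbid NULL (a CHECK constraint passes when its expression is NULL) → nullable.
- fuel: no NOT NULL constraint applies → nullable.
- plate: declared NOT NULL → not nullable.
- lat: part of the PRIMARY KEY, which implies NOT NULL → not nullable.
- name: UNIQUE does not imply NOT NULL → nullable.
- vehicle_id: declared NOT NULL → not nullable.
- window_start: CHECK does not forbid NULL (a CHECK constraint passes when its expression is NULL) → nullable.
- sequence: no NOT NULL constraint applies → nullable.
- window_end: declared NOT NULL → not nullable.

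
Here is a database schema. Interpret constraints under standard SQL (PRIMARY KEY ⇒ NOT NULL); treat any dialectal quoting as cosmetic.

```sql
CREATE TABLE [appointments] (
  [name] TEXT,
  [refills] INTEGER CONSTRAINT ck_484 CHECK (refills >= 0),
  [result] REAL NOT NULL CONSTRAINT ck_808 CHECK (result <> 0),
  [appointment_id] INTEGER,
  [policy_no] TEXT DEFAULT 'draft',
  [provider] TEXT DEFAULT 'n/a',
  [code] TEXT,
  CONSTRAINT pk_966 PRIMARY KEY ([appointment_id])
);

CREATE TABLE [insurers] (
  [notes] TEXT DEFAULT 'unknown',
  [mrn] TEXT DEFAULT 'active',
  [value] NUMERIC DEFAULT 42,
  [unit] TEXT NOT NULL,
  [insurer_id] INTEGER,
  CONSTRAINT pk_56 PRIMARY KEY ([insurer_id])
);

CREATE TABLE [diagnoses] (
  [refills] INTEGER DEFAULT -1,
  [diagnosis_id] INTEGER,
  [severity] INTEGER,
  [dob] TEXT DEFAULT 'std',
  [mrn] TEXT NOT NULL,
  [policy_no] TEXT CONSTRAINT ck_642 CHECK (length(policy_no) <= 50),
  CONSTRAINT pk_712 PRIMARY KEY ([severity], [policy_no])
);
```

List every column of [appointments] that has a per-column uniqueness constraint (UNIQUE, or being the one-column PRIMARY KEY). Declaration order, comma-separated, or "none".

appointment_id

- name: no UNIQUE or single-column PK constraint.
- refills: no UNIQUE or single-column PK constraint.
- result: no UNIQUE or single-column PK constraint.
- appointment_id: single-column PRIMARY KEY → unique.
- policy_no: no UNIQUE or single-column PK constraint.
- provider: no UNIQUE or single-column PK constraint.
- code: no UNIQUE or single-column PK constraint.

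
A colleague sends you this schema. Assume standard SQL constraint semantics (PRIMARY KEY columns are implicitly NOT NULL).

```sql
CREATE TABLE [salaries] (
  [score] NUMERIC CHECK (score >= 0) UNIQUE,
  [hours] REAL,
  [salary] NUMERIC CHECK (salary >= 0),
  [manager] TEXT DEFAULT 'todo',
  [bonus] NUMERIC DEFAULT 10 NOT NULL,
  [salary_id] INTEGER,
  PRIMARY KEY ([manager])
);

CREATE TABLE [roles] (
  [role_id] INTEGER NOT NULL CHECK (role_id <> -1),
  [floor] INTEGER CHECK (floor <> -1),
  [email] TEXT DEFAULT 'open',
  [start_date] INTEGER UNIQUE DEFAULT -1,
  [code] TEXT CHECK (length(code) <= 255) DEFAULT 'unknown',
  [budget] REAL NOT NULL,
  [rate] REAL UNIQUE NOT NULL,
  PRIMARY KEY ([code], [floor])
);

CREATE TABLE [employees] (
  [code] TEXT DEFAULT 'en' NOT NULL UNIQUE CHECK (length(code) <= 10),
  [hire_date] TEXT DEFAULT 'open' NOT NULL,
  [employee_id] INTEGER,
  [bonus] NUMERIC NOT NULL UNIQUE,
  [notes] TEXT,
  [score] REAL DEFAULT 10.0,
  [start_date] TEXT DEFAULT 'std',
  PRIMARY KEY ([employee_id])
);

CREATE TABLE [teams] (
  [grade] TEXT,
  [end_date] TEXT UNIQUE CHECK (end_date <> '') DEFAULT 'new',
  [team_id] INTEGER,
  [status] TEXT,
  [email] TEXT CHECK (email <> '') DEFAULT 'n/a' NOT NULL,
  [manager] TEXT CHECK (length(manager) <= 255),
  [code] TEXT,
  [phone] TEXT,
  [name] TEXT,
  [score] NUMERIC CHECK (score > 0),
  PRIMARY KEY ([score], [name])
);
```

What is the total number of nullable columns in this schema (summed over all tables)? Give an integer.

salaries: 4 nullable (score, hours, salary, salary_id — PK (manager) and explicit NOT NULL columns excluded).
roles: 2 nullable (email, start_date — PK (code, floor) and explicit NOT NULL columns excluded).
employees: 3 nullable (notes, score, start_date — PK (employee_id) and explicit NOT NULL columns excluded).
teams: 7 nullable (grade, end_date, team_id, status, manager, code, phone — PK (score, name) and explicit NOT NULL columns excluded).
Total: 4 + 2 + 3 + 7 = 16.

16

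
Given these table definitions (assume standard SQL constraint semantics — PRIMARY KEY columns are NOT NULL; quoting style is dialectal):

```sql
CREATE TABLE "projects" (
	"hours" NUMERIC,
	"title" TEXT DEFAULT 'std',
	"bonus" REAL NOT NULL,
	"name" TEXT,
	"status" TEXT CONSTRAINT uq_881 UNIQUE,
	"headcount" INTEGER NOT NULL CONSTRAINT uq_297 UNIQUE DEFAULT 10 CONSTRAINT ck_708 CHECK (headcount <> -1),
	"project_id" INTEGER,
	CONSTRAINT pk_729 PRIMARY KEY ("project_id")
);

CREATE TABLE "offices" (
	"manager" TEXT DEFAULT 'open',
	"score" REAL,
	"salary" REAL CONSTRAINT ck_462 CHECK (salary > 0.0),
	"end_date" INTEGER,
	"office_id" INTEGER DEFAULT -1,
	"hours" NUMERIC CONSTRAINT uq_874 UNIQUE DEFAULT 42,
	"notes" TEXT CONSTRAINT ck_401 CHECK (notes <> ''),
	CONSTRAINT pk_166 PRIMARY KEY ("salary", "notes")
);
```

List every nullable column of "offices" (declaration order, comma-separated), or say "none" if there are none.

- manager: DEFAULT only fills an omitted column; an explicit NULL is still allowed → nullable.
- score: no NOT NULL constraint applies → nullable.
- salary: part of the PRIMARY KEY, which implies NOT NULL → not nullable.
- end_date: no NOT NULL constraint applies → nullable.
- office_id: DEFAULT only fills an omitted column; an explicit NULL is still allowed → nullable.
- hours: UNIQUE does not imply NOT NULL → nullable.
- notes: part of the PRIMARY KEY, which implies NOT NULL → not nullable.

manager, score, end_date, office_id, hours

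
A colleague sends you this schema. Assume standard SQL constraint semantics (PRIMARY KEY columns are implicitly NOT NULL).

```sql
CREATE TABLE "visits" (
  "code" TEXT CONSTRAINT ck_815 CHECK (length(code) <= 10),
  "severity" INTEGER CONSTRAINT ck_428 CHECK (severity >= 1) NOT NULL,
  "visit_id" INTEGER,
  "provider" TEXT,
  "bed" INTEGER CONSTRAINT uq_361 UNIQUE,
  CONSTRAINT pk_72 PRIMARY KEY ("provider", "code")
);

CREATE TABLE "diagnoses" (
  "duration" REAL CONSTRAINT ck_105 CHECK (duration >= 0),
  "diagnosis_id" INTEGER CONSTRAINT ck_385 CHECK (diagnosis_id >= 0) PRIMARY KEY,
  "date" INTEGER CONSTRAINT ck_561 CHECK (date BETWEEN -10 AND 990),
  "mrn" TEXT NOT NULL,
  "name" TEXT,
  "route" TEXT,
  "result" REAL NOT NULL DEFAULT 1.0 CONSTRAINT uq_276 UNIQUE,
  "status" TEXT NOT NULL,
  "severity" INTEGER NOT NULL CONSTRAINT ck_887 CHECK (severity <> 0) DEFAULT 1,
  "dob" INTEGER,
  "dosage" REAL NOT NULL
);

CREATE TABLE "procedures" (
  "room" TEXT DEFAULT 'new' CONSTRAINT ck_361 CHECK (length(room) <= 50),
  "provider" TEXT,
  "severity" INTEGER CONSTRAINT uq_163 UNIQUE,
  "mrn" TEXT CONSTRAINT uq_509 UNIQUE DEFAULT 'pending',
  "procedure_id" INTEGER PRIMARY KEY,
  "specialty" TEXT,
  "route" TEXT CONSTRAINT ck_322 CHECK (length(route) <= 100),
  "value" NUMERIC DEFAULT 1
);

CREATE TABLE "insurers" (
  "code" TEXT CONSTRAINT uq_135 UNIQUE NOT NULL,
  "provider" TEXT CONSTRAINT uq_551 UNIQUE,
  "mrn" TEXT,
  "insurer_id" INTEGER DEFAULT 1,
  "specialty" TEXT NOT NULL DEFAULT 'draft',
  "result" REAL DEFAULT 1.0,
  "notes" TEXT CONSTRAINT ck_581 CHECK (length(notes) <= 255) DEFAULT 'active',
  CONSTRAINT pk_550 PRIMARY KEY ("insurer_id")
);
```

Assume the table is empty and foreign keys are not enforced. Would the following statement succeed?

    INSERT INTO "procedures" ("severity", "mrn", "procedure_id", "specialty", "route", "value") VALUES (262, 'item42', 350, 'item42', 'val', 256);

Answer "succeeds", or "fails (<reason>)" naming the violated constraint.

NOT NULL columns: procedure_id is supplied.
CHECK constraints: 'val' satisfies (length(route) <= 100).
No constraint is violated.

succeeds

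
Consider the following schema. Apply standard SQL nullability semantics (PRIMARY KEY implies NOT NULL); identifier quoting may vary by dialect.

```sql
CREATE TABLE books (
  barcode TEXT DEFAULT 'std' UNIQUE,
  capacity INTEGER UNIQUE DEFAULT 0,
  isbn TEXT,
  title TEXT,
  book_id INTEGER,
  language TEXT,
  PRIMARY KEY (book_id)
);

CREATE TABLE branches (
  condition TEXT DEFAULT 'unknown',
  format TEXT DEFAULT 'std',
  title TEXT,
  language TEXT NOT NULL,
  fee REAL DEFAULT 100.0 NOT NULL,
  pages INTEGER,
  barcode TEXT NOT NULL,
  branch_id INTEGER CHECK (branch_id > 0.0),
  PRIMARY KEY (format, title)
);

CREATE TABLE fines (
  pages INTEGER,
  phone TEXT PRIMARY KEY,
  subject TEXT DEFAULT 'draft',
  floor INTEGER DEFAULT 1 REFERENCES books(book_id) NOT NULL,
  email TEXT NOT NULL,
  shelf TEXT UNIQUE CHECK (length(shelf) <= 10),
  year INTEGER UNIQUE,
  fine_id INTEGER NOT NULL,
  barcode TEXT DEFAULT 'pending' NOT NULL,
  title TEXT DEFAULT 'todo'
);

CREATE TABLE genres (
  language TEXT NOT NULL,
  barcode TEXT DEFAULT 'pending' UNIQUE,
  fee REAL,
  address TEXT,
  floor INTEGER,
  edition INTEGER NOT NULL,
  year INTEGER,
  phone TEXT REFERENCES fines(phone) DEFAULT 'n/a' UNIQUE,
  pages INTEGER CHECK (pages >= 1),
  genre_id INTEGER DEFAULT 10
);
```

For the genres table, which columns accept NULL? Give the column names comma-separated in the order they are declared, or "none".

barcode, fee, address, floor, year, phone, pages, genre_id

- language: declared NOT NULL → not nullable.
- barcode: UNIQUE does not imply NOT NULL → nullable.
- fee: no NOT NULL constraint applies → nullable.
- address: no NOT NULL constraint applies → nullable.
- floor: no NOT NULL constraint applies → nullable.
- edition: declared NOT NULL → not nullable.
- year: no NOT NULL constraint applies → nullable.
- phone: a foreign key column may be NULL unless separately constrained → nullable.
- pages: CHECK does not forbid NULL (a CHECK constraint passes when its expression is NULL) → nullable.
- genre_id: DEFAULT only fills an omitted column; an explicit NULL is still allowed → nullable.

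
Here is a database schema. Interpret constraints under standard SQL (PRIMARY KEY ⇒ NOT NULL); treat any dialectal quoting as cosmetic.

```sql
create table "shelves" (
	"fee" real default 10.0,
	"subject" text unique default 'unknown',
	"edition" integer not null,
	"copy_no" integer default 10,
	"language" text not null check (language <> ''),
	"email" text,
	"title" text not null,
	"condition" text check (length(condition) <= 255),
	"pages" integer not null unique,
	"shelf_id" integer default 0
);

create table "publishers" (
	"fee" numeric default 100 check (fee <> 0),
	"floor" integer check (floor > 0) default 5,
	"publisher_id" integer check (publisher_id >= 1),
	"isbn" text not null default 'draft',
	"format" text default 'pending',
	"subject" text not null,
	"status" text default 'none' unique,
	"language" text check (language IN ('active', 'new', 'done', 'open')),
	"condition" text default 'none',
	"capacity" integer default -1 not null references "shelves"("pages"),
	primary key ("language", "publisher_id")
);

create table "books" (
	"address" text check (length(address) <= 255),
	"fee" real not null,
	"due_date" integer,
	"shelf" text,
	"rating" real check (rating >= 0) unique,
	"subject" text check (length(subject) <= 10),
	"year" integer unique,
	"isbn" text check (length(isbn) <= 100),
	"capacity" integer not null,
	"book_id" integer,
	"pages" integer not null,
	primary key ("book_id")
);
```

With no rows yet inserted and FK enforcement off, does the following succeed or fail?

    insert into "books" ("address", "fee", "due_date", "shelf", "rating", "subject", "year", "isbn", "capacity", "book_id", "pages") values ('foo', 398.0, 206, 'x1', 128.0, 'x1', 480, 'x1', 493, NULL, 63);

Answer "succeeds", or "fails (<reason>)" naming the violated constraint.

fails (NOT NULL on book_id)

book_id is explicitly set to NULL, but book_id is part of the PRIMARY KEY (implied NOT NULL).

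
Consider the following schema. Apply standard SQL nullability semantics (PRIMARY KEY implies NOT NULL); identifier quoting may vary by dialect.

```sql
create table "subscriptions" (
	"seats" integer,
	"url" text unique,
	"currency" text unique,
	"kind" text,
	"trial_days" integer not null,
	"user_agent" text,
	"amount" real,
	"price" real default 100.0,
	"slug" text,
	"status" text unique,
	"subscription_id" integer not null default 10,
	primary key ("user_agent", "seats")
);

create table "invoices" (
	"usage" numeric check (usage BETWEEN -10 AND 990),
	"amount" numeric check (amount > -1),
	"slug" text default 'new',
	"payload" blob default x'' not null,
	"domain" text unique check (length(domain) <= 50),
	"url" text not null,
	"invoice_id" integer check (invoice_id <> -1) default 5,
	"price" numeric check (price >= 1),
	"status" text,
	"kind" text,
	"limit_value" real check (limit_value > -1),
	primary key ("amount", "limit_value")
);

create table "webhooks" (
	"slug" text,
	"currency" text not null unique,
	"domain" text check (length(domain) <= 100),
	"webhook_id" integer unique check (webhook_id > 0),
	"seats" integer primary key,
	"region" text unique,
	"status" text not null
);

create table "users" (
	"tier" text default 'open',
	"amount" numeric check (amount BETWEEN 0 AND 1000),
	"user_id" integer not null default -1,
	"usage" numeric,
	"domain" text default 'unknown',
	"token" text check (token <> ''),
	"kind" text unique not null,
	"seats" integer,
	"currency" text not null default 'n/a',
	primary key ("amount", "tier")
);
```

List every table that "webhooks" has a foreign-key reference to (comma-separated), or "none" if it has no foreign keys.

none

No column in webhooks has a REFERENCES clause.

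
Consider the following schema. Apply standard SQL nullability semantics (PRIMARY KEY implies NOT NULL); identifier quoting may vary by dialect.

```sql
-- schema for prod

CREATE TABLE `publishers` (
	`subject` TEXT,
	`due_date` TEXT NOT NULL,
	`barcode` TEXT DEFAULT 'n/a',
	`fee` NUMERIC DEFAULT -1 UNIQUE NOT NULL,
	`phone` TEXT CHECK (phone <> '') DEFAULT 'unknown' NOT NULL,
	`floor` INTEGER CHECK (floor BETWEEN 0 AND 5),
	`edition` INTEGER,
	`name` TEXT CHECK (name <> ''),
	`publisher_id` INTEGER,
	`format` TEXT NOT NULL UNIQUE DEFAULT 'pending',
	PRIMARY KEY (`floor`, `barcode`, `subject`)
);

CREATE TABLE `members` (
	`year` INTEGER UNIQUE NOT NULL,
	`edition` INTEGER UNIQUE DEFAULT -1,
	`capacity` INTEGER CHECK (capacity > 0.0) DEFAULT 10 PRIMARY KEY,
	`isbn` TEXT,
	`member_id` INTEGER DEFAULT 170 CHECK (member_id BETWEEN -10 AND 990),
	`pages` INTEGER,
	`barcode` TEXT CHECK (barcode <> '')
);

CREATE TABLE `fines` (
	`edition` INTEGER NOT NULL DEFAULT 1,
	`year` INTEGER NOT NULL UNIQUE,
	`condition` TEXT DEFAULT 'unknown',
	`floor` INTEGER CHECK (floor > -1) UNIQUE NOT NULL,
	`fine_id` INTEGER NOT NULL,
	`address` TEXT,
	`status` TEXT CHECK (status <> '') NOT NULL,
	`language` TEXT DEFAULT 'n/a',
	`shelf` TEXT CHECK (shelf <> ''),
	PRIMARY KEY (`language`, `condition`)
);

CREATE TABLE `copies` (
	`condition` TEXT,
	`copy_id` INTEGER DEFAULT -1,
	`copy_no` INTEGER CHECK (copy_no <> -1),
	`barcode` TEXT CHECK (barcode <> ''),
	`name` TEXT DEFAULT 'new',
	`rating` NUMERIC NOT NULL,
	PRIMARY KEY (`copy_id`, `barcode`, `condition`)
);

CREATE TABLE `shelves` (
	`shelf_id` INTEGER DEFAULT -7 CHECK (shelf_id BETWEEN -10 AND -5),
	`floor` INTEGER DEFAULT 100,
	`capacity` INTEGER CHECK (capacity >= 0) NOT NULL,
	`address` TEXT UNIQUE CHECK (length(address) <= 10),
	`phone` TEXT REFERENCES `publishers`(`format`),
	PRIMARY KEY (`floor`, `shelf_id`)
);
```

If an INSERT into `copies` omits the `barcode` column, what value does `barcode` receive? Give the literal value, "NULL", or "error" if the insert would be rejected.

barcode has no DEFAULT clause.
Omitting it would insert NULL, but it is part of the PRIMARY KEY, so the INSERT fails.

error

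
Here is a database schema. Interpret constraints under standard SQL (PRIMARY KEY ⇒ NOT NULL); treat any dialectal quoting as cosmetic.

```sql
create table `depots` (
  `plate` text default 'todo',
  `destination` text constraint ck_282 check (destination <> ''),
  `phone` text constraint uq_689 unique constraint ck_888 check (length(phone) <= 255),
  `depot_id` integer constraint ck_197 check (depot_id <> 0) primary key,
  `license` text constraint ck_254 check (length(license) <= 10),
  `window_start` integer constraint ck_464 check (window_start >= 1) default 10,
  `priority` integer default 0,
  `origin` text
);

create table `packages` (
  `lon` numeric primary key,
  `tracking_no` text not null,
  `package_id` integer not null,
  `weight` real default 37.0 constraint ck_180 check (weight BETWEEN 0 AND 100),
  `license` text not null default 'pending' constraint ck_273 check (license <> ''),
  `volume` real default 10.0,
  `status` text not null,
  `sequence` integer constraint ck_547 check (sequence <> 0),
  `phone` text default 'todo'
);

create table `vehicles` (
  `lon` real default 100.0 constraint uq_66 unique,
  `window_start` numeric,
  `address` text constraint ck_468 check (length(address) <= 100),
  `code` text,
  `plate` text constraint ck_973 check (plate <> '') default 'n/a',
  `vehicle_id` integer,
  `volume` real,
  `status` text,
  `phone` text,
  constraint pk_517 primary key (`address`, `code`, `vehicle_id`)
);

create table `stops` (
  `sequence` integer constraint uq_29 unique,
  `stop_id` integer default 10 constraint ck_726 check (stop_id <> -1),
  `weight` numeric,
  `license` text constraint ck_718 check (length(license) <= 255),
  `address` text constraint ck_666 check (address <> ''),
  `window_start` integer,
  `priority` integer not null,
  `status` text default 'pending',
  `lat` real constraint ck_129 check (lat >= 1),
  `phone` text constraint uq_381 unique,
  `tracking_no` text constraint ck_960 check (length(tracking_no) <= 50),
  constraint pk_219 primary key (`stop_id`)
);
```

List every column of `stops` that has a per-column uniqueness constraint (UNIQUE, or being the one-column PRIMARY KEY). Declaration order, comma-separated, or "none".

- sequence: declared UNIQUE → unique.
- stop_id: single-column PRIMARY KEY → unique.
- weight: no UNIQUE or single-column PK constraint.
- license: no UNIQUE or single-column PK constraint.
- address: no UNIQUE or single-column PK constraint.
- window_start: no UNIQUE or single-column PK constraint.
- priority: no UNIQUE or single-column PK constraint.
- status: no UNIQUE or single-column PK constraint.
- lat: no UNIQUE or single-column PK constraint.
- phone: declared UNIQUE → unique.
- tracking_no: no UNIQUE or single-column PK constraint.

sequence, stop_id, phone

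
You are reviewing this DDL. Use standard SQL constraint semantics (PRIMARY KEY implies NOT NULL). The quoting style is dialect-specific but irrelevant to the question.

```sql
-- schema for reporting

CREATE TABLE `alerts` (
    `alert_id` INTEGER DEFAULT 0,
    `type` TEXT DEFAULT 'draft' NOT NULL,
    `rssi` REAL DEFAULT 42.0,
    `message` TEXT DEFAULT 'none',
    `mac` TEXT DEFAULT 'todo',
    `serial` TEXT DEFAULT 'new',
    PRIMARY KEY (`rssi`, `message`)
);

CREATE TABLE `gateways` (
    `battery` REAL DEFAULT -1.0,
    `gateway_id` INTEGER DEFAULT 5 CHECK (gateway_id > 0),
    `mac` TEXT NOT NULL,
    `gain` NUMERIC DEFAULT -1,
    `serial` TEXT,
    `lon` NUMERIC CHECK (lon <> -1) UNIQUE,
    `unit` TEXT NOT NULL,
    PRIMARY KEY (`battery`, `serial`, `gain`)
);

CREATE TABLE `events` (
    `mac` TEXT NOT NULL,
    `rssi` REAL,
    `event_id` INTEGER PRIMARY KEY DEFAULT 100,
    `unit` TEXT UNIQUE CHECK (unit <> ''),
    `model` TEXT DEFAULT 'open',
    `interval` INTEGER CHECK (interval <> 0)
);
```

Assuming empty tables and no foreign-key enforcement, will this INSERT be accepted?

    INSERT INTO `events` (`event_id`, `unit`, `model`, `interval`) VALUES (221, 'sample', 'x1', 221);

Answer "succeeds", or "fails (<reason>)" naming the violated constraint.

fails (NOT NULL on mac)

mac is omitted from the column list and has no DEFAULT, so it would receive NULL.
But mac is declared NOT NULL.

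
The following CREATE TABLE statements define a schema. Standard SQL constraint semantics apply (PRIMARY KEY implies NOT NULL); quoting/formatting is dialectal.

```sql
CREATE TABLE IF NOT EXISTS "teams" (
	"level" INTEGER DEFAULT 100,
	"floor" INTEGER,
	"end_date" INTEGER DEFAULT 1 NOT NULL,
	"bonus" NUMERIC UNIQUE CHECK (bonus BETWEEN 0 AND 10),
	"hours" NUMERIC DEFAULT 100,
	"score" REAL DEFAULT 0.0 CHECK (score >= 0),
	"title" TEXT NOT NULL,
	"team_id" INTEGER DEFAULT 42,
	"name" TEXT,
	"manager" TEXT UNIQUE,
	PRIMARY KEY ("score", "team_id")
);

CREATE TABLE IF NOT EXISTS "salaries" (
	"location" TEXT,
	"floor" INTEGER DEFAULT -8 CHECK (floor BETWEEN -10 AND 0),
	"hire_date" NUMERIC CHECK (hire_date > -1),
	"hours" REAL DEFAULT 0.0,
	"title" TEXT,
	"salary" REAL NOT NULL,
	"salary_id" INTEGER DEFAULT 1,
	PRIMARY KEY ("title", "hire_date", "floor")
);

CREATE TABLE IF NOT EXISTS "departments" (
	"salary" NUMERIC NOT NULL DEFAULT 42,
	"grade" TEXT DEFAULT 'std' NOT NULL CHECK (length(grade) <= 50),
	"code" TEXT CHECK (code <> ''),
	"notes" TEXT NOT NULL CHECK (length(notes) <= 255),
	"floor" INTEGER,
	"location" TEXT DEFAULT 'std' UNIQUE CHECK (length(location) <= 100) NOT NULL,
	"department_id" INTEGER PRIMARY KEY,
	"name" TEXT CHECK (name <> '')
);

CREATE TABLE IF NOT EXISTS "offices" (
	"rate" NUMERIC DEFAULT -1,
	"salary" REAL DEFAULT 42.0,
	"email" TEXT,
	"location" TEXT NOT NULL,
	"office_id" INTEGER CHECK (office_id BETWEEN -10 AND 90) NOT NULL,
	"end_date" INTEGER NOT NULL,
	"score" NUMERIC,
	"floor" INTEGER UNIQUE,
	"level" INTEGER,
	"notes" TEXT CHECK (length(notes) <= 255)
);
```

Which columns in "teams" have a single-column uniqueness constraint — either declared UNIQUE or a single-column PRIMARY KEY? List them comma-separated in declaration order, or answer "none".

- level: no UNIQUE or single-column PK constraint.
- floor: no UNIQUE or single-column PK constraint.
- end_date: no UNIQUE or single-column PK constraint.
- bonus: declared UNIQUE → unique.
- hours: no UNIQUE or single-column PK constraint.
- score: part of a composite PRIMARY KEY — only the tuple is unique, not this column on its own.
- title: no UNIQUE or single-column PK constraint.
- team_id: part of a composite PRIMARY KEY — only the tuple is unique, not this column on its own.
- name: no UNIQUE or single-column PK constraint.
- manager: declared UNIQUE → unique.

bonus, manager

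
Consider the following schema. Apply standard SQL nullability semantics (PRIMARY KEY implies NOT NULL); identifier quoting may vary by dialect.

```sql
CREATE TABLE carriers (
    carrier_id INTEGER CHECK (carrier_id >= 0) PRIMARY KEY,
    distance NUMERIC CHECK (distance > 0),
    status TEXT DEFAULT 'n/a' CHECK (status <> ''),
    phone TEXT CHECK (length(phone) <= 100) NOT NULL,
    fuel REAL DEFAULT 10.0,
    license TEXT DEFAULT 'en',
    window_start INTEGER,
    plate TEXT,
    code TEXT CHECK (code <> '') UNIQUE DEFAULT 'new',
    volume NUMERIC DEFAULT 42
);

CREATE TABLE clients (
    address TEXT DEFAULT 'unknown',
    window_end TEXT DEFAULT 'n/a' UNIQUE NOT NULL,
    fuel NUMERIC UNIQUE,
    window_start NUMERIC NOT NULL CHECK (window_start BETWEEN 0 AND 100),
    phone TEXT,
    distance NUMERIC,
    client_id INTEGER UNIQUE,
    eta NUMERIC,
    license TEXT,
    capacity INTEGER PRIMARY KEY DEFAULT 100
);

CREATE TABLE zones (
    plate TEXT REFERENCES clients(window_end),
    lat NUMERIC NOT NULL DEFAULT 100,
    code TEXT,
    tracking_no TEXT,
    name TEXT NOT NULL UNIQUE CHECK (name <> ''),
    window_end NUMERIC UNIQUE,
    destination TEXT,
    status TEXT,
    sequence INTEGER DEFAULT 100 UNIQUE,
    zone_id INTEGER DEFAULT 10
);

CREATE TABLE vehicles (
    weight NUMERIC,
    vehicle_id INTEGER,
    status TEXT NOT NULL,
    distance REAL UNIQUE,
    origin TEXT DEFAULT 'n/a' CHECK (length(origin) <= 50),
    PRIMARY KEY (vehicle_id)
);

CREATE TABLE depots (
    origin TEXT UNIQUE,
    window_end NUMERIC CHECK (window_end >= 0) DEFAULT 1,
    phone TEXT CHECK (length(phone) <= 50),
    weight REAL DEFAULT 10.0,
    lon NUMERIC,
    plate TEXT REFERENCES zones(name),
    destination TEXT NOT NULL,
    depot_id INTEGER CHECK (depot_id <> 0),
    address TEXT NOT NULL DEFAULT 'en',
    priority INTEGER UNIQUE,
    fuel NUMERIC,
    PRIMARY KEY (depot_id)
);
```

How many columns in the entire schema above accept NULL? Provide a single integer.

carriers: 8 nullable (distance, status, fuel, license, window_start, plate, code, volume — PK (carrier_id) and explicit NOT NULL columns excluded).
clients: 7 nullable (address, fuel, phone, distance, client_id, eta, license — PK (capacity) and explicit NOT NULL columns excluded).
zones: 8 nullable (plate, code, tracking_no, window_end, destination, status, sequence, zone_id — PK none and explicit NOT NULL columns excluded).
vehicles: 3 nullable (weight, distance, origin — PK (vehicle_id) and explicit NOT NULL columns excluded).
depots: 8 nullable (origin, window_end, phone, weight, lon, plate, priority, fuel — PK (depot_id) and explicit NOT NULL columns excluded).
Total: 8 + 7 + 8 + 3 + 8 = 34.

34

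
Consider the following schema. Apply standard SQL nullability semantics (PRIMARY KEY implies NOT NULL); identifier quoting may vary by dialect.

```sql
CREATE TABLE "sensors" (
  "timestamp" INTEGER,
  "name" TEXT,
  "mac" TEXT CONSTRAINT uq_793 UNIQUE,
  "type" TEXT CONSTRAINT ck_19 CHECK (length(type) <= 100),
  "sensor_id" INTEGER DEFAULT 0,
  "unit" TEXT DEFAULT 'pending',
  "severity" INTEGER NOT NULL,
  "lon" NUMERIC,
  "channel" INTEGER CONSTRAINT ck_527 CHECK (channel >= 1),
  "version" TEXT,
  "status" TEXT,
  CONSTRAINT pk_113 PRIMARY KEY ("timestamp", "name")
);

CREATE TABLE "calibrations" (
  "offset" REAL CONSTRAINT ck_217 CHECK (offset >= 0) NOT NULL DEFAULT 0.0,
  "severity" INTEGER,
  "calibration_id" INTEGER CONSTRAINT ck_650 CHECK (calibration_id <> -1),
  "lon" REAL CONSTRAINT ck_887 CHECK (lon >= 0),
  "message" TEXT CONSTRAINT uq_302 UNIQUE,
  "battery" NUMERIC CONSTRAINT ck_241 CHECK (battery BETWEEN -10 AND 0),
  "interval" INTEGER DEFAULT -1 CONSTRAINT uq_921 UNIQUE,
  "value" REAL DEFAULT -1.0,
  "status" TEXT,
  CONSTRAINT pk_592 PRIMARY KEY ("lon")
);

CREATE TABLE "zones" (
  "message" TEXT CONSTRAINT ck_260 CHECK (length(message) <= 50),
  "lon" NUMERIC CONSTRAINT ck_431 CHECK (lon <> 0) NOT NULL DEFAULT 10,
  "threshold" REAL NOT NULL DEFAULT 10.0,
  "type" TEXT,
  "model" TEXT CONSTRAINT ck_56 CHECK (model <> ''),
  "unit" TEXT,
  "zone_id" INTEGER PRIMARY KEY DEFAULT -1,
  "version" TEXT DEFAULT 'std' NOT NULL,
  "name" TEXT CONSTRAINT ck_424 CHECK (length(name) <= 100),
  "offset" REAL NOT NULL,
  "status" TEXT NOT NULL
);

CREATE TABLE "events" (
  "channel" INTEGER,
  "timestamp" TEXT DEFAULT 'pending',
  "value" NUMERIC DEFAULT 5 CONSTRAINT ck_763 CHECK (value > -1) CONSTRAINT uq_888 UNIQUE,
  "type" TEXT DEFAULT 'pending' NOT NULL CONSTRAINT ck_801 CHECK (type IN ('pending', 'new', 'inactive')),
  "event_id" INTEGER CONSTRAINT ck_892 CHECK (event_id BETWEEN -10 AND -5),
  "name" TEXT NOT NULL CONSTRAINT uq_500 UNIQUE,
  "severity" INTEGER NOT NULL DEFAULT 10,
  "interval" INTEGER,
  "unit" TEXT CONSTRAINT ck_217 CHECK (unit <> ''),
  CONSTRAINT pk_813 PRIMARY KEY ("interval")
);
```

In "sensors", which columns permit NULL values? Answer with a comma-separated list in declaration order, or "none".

- timestamp: part of the PRIMARY KEY, which implies NOT NULL → not nullable.
- name: part of the PRIMARY KEY, which implies NOT NULL → not nullable.
- mac: UNIQUE does not imply NOT NULL → nullable.
- type: CHECK does not forbid NULL (a CHECK constraint passes when its expression is NULL) → nullable.
- sensor_id: DEFAULT only fills an omitted column; an explicit NULL is still allowed → nullable.
- unit: DEFAULT only fills an omitted column; an explicit NULL is still allowed → nullable.
- severity: declared NOT NULL → not nullable.
- lon: no NOT NULL constraint applies → nullable.
- channel: CHECK does not forbid NULL (a CHECK constraint passes when its expression is NULL) → nullable.
- version: no NOT NULL constraint applies → nullable.
- status: no NOT NULL constraint applies → nullable.

mac, type, sensor_id, unit, lon, channel, version, status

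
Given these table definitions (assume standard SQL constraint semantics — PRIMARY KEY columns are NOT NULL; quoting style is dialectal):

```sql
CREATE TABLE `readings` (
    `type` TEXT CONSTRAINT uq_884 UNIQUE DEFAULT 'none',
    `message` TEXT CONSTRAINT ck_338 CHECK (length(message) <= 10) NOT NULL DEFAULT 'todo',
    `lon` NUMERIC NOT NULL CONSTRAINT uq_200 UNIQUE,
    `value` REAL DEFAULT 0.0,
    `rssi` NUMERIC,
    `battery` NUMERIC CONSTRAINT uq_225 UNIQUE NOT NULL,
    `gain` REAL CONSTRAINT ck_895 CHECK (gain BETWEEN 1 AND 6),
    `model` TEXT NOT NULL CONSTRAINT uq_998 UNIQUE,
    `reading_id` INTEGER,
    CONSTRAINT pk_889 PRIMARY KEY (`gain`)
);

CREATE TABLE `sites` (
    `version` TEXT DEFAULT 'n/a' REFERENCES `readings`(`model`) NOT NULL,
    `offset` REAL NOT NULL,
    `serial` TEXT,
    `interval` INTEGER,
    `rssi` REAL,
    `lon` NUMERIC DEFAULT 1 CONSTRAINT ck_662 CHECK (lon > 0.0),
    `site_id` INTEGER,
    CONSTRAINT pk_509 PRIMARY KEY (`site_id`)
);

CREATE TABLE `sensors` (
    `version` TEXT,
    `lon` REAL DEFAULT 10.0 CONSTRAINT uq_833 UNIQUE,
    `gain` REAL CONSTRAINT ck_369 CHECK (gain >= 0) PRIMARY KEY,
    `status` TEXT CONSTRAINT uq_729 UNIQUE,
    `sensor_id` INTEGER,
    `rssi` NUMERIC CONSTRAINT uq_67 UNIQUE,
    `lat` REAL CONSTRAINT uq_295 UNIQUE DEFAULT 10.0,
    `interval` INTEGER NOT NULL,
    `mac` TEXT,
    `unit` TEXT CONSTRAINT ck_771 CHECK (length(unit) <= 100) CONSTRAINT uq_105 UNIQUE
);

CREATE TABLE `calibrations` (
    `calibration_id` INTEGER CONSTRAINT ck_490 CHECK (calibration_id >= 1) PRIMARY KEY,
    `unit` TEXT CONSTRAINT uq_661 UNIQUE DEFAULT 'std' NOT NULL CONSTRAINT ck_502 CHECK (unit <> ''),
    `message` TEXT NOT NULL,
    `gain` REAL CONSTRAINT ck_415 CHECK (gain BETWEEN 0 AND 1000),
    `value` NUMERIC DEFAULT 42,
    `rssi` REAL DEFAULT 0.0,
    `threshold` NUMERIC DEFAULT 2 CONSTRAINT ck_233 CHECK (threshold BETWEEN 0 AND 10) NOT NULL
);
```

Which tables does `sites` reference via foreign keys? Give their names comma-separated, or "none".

readings

- version REFERENCES readings(model).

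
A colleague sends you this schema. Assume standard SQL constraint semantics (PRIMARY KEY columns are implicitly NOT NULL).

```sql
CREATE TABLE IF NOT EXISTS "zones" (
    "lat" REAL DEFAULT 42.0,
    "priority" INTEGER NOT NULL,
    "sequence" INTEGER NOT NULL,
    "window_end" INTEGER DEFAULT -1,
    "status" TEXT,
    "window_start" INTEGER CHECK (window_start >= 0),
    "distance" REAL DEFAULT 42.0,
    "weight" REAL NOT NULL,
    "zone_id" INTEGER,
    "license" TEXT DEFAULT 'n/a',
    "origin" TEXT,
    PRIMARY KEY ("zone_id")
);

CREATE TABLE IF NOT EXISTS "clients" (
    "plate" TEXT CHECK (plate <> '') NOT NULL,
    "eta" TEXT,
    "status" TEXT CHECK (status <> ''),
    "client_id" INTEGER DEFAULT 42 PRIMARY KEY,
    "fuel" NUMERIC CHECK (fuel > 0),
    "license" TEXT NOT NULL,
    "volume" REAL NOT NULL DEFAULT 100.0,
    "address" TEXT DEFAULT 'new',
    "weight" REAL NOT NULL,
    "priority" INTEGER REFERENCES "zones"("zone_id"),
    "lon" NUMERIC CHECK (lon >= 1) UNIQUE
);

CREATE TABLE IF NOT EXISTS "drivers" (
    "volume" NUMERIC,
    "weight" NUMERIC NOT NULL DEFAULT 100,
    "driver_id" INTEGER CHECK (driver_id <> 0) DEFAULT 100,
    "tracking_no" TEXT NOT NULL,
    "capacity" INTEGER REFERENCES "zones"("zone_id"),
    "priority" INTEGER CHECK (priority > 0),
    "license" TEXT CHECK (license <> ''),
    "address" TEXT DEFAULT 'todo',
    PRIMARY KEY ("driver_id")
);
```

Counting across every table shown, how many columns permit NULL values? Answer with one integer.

zones: 7 nullable (lat, window_end, status, window_start, distance, license, origin — PK (zone_id) and explicit NOT NULL columns excluded).
clients: 6 nullable (eta, status, fuel, address, priority, lon — PK (client_id) and explicit NOT NULL columns excluded).
drivers: 5 nullable (volume, capacity, priority, license, address — PK (driver_id) and explicit NOT NULL columns excluded).
Total: 7 + 6 + 5 = 18.

18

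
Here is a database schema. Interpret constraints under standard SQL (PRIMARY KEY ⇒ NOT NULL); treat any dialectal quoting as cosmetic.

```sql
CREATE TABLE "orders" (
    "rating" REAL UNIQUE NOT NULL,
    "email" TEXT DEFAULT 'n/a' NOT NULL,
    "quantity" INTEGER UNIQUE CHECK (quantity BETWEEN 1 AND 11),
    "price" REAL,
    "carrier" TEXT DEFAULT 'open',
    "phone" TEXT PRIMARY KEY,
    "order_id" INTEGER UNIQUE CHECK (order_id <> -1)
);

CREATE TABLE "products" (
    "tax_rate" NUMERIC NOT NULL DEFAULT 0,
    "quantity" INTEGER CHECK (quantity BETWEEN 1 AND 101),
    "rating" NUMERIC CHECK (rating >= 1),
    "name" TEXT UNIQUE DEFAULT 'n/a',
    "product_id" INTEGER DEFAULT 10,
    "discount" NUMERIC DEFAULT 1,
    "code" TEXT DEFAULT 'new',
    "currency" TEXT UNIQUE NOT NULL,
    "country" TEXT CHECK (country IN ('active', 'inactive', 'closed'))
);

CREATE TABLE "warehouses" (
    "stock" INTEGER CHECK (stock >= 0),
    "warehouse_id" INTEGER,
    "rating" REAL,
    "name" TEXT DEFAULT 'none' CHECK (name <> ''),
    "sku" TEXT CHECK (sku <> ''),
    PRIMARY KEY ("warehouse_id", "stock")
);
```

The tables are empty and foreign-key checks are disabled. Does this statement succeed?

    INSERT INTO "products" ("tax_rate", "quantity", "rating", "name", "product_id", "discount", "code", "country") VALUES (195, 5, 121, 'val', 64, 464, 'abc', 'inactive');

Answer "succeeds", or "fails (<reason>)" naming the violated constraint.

fails (NOT NULL on currency)

currency is omitted from the column list and has no DEFAULT, so it would receive NULL.
But currency is declared NOT NULL.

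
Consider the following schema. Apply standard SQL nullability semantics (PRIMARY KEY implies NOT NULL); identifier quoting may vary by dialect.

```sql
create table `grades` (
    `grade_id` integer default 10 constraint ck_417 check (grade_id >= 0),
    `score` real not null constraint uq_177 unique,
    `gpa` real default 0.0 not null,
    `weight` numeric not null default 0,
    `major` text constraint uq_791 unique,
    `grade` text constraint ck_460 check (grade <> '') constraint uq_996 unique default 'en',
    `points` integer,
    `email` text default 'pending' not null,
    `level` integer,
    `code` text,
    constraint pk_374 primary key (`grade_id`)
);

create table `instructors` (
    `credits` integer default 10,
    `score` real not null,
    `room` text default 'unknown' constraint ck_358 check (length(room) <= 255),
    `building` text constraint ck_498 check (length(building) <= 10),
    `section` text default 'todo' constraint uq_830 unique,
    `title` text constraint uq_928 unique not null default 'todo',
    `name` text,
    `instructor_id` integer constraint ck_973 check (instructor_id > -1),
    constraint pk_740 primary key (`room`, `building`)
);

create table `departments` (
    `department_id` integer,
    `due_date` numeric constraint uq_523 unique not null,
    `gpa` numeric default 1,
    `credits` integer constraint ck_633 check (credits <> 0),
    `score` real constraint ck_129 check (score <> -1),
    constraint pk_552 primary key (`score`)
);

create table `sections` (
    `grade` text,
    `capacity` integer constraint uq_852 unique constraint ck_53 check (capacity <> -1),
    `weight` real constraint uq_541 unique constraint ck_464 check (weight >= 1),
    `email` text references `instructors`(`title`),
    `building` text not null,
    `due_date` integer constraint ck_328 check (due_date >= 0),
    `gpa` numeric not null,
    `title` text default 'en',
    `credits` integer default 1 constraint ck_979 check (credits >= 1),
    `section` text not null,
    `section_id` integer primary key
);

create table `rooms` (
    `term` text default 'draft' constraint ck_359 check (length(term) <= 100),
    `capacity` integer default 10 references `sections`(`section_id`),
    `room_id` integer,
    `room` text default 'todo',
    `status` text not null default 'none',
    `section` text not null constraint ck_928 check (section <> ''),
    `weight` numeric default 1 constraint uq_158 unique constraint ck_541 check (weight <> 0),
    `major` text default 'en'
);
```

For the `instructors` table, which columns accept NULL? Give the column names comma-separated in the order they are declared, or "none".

- credits: DEFAULT only fills an omitted column; an explicit NULL is still allowed → nullable.
- score: declared NOT NULL → not nullable.
- room: part of the PRIMARY KEY, which implies NOT NULL → not nullable.
- building: part of the PRIMARY KEY, which implies NOT NULL → not nullable.
- section: UNIQUE does not imply NOT NULL → nullable.
- title: declared NOT NULL → not nullable.
- name: no NOT NULL constraint applies → nullable.
- instructor_id: CHECK does not forbid NULL (a CHECK constraint passes when its expression is NULL) → nullable.

credits, section, name, instructor_id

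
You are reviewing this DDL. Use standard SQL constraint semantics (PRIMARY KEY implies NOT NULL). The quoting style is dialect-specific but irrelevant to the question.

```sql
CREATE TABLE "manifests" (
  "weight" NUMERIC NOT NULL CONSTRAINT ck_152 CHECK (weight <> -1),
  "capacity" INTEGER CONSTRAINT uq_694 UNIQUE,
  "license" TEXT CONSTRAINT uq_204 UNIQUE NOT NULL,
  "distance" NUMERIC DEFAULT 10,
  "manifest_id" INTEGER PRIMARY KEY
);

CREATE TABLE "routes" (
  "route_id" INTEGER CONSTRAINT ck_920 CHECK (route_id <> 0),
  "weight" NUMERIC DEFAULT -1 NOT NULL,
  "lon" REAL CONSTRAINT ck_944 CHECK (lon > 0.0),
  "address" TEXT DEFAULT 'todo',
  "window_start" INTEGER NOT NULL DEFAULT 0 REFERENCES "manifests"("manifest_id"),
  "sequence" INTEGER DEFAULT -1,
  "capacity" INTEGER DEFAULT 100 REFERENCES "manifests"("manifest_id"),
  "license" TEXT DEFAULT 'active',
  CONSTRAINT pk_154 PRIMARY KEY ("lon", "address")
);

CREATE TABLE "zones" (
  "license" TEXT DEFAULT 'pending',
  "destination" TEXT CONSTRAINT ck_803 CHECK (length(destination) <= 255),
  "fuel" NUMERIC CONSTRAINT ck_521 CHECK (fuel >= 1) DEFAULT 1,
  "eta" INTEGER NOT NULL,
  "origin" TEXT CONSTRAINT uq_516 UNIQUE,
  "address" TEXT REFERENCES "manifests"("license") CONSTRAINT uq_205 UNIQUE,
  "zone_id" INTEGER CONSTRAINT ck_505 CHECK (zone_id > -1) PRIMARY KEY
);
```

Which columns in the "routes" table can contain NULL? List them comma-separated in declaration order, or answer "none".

route_id, sequence, capacity, license

- route_id: CHECK does not forbid NULL (a CHECK constraint passes when its expression is NULL) → nullable.
- weight: declared NOT NULL → not nullable.
- lon: part of the PRIMARY KEY, which implies NOT NULL → not nullable.
- address: part of the PRIMARY KEY, which implies NOT NULL → not nullable.
- window_start: declared NOT NULL → not nullable.
- sequence: DEFAULT only fills an omitted column; an explicit NULL is still allowed → nullable.
- capacity: a foreign key column may be NULL unless separately constrained → nullable.
- license: DEFAULT only fills an omitted column; an explicit NULL is still allowed → nullable.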